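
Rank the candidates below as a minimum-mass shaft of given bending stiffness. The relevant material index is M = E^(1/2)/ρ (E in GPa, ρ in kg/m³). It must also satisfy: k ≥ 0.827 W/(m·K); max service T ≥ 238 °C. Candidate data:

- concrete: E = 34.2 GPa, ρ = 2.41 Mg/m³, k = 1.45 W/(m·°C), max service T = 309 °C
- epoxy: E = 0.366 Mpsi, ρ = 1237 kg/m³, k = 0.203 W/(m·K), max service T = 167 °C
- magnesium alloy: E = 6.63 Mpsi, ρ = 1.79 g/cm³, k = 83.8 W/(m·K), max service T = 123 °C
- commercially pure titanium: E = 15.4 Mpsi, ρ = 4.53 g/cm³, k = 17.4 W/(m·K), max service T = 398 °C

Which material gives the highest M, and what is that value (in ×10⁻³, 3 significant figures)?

Screen on constraints: k ≥ 0.827 W/(m·K); max service T ≥ 238 °C. Survivors: concrete, commercially pure titanium.
Convert each candidate to consistent units, then evaluate M:
  concrete: E = 34.20 GPa, ρ = 2410 kg/m³
  commercially pure titanium: E = 106.2 GPa, ρ = 4530 kg/m³
  concrete: M = 2.43×10⁻³
  commercially pure titanium: M = 2.27×10⁻³
Concrete ranks first.

concrete, M = 2.43×10⁻³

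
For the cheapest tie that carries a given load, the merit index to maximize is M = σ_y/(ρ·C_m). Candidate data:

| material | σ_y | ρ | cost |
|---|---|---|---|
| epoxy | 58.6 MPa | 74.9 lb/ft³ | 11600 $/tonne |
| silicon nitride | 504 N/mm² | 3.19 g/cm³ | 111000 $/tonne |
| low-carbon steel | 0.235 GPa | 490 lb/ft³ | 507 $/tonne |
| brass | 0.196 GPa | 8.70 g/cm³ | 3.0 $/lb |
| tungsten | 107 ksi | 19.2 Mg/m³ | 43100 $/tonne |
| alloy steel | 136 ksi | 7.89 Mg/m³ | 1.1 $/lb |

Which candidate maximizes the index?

Normalizing units and computing the index:
  epoxy: σ_y = 58.60 MPa, ρ = 1200 kg/m³, cost = 11.60 $/kg
  silicon nitride: σ_y = 504.0 MPa, ρ = 3190 kg/m³, cost = 111.0 $/kg
  low-carbon steel: σ_y = 235.0 MPa, ρ = 7849 kg/m³, cost = 0.5070 $/kg
  brass: σ_y = 196.0 MPa, ρ = 8700 kg/m³, cost = 6.614 $/kg
  tungsten: σ_y = 737.7 MPa, ρ = 19200 kg/m³, cost = 43.10 $/kg
  alloy steel: σ_y = 937.7 MPa, ρ = 7890 kg/m³, cost = 2.425 $/kg
  low-carbon steel: M = 59.1 kN·m per $
  alloy steel: M = 49.0 kN·m per $
  epoxy: M = 4.21 kN·m per $
  brass: M = 3.41 kN·m per $
  silicon nitride: M = 1.42 kN·m per $
  tungsten: M = 0.892 kN·m per $
Low-carbon steel has the largest M.

low-carbon steel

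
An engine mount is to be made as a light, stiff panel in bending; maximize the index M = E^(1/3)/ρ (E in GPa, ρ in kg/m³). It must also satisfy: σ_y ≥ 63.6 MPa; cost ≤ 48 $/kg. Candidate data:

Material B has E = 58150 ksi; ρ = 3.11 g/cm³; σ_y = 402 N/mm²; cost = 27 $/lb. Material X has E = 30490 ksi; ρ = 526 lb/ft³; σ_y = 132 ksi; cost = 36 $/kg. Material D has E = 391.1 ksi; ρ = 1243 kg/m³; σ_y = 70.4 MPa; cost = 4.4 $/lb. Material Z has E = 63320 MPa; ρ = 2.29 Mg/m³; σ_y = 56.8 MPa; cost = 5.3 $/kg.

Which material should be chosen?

material D

Screen on constraints: σ_y ≥ 63.6 MPa; cost ≤ 48 $/kg. Survivors: material X, material D.
Normalizing units and computing the index:
  material X: E = 210.2 GPa, ρ = 8426 kg/m³
  material D: E = 2.697 GPa, ρ = 1243 kg/m³
  material D: M = 1.12×10⁻³
  material X: M = 0.706×10⁻³
Material D has the largest M.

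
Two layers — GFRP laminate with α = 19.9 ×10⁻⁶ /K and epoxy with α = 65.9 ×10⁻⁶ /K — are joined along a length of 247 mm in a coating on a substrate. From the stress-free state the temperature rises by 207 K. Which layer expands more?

α(GFRP laminate) = 19.9×10⁻⁶/K vs α(epoxy) = 65.9×10⁻⁶/K.
Higher α expands more for the same ΔT: epoxy.

epoxy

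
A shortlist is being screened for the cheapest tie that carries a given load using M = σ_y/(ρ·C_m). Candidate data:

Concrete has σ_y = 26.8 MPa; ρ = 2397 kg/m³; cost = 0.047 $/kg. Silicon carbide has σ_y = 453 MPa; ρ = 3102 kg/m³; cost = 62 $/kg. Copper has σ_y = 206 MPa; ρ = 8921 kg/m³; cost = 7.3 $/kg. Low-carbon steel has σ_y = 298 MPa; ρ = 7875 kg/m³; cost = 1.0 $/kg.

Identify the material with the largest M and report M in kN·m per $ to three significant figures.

concrete, M = 238 kN·m per $

Computing M directly (units already consistent):
  concrete: M = 238 kN·m per $
  low-carbon steel: M = 37.8 kN·m per $
  copper: M = 3.16 kN·m per $
  silicon carbide: M = 2.36 kN·m per $
Concrete ranks first.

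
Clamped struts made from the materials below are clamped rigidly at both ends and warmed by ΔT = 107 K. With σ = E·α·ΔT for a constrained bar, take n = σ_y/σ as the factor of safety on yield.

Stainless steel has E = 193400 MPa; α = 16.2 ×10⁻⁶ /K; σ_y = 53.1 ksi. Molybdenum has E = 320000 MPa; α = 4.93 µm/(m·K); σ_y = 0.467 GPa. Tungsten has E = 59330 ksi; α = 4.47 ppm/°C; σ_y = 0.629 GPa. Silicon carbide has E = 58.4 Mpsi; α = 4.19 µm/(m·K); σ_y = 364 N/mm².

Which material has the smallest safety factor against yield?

stainless steel

In consistent units (E in GPa, α in ×10⁻⁶/K, σ_y in MPa):
  stainless steel: E = 193.4, α = 16.2, σ_y = 366.1 → σ = 335 MPa, n = 1.09
  molybdenum: E = 320.0, α = 4.93, σ_y = 467.0 → σ = 169 MPa, n = 2.77
  tungsten: E = 409.1, α = 4.47, σ_y = 629.0 → σ = 196 MPa, n = 3.21
  silicon carbide: E = 402.7, α = 4.19, σ_y = 364.0 → σ = 181 MPa, n = 2.02
Stainless steel has the lowest safety factor, n = 1.09.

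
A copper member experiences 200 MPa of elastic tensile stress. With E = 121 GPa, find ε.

1.65×10⁻³

ε = σ/E = 200 / 121000 = 1.65×10⁻³.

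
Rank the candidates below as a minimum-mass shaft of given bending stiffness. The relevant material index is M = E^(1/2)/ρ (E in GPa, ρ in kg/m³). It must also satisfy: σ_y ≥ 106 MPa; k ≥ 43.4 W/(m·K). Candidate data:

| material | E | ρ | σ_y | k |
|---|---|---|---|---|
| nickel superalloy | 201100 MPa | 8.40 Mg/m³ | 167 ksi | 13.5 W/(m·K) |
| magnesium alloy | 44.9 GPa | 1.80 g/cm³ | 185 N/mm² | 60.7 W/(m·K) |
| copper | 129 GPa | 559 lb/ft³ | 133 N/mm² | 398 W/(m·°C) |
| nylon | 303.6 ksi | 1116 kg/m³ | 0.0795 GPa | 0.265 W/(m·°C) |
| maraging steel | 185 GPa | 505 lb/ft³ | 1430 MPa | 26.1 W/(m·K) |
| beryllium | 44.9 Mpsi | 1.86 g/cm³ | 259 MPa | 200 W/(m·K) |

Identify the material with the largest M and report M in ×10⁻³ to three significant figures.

Screen on constraints: σ_y ≥ 106 MPa; k ≥ 43.4 W/(m·K). Survivors: magnesium alloy, copper, beryllium.
In SI units:
  magnesium alloy: E = 44.90 GPa, ρ = 1800 kg/m³
  copper: E = 129.0 GPa, ρ = 8954 kg/m³
  beryllium: E = 309.6 GPa, ρ = 1860 kg/m³
  beryllium: M = 9.46×10⁻³
  magnesium alloy: M = 3.72×10⁻³
  copper: M = 1.27×10⁻³
Beryllium has the largest M.

beryllium, M = 9.46×10⁻³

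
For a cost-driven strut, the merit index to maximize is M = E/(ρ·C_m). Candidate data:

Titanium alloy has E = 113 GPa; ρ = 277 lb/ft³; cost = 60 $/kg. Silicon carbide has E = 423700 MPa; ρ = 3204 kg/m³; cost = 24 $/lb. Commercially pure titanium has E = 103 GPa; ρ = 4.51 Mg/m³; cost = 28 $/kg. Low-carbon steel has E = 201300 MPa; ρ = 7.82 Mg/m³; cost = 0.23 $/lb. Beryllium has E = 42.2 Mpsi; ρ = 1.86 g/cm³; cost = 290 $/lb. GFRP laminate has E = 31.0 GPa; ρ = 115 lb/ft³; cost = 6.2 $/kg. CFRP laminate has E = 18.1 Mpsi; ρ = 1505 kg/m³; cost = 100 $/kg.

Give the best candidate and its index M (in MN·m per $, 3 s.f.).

After converting to SI:
  titanium alloy: E = 113.0 GPa, ρ = 4437 kg/m³, cost = 60.00 $/kg
  silicon carbide: E = 423.7 GPa, ρ = 3204 kg/m³, cost = 52.91 $/kg
  commercially pure titanium: E = 103.0 GPa, ρ = 4510 kg/m³, cost = 28.00 $/kg
  low-carbon steel: E = 201.3 GPa, ρ = 7820 kg/m³, cost = 0.5071 $/kg
  beryllium: E = 291.0 GPa, ρ = 1860 kg/m³, cost = 639.3 $/kg
  GFRP laminate: E = 31.00 GPa, ρ = 1842 kg/m³, cost = 6.200 $/kg
  CFRP laminate: E = 124.8 GPa, ρ = 1505 kg/m³, cost = 100.0 $/kg
  low-carbon steel: M = 50.8 MN·m per $
  GFRP laminate: M = 2.71 MN·m per $
  silicon carbide: M = 2.50 MN·m per $
  CFRP laminate: M = 0.829 MN·m per $
  commercially pure titanium: M = 0.816 MN·m per $
  titanium alloy: M = 0.424 MN·m per $
  beryllium: M = 0.245 MN·m per $
Highest index: low-carbon steel.

low-carbon steel, M = 50.8 MN·m per $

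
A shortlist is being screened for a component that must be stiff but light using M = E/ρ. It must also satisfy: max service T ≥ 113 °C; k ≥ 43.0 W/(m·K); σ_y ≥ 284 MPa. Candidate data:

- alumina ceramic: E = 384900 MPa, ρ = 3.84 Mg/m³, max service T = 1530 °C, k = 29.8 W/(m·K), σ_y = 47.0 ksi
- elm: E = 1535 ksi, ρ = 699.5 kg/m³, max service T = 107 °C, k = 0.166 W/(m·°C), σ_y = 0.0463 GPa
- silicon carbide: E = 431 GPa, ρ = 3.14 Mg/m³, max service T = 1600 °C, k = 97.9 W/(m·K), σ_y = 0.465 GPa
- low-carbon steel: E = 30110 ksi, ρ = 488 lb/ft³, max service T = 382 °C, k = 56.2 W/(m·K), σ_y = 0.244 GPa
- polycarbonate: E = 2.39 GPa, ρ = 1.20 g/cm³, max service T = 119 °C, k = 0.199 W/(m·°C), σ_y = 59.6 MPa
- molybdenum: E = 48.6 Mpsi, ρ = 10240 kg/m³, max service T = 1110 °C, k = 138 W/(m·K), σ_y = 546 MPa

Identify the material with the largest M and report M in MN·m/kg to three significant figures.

Screen on constraints: max service T ≥ 113 °C; k ≥ 43.0 W/(m·K); σ_y ≥ 284 MPa. Survivors: silicon carbide, molybdenum.
Normalizing units and computing the index:
  silicon carbide: E = 431.0 GPa, ρ = 3140 kg/m³
  molybdenum: E = 335.1 GPa, ρ = 10240 kg/m³
  silicon carbide: M = 137 MN·m/kg
  molybdenum: M = 32.7 MN·m/kg
Silicon carbide ranks first.

silicon carbide, M = 137 MN·m/kg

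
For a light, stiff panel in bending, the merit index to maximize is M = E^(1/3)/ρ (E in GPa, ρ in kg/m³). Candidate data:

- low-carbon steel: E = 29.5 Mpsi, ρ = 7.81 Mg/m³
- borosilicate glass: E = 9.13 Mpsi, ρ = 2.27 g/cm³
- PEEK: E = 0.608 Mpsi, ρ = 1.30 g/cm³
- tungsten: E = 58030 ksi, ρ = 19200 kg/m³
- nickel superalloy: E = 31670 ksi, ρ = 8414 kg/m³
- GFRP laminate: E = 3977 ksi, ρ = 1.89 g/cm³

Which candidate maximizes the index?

borosilicate glass

In SI units:
  low-carbon steel: E = 203.4 GPa, ρ = 7810 kg/m³
  borosilicate glass: E = 62.95 GPa, ρ = 2270 kg/m³
  PEEK: E = 4.192 GPa, ρ = 1300 kg/m³
  tungsten: E = 400.1 GPa, ρ = 19200 kg/m³
  nickel superalloy: E = 218.4 GPa, ρ = 8414 kg/m³
  GFRP laminate: E = 27.42 GPa, ρ = 1890 kg/m³
  borosilicate glass: M = 1.75×10⁻³
  GFRP laminate: M = 1.60×10⁻³
  PEEK: M = 1.24×10⁻³
  low-carbon steel: M = 0.753×10⁻³
  nickel superalloy: M = 0.716×10⁻³
  tungsten: M = 0.384×10⁻³
Highest index: borosilicate glass.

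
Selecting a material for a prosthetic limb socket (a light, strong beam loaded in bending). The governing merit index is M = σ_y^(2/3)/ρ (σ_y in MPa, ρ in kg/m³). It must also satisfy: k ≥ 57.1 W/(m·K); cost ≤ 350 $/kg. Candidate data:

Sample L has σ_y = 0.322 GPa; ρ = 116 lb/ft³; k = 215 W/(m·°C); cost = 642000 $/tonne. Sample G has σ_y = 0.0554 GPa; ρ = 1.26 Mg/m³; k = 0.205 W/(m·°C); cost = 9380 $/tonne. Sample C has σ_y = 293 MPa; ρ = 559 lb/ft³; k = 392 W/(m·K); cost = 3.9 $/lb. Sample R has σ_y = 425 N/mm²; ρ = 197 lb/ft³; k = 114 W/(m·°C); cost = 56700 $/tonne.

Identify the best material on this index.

Screen on constraints: k ≥ 57.1 W/(m·K); cost ≤ 350 $/kg. Survivors: sample C, sample R.
Putting every candidate on a common basis:
  sample C: σ_y = 293.0 MPa, ρ = 8954 kg/m³
  sample R: σ_y = 425.0 MPa, ρ = 3156 kg/m³
  sample R: M = 17.9×10⁻³
  sample C: M = 4.93×10⁻³
Sample R ranks first.

sample R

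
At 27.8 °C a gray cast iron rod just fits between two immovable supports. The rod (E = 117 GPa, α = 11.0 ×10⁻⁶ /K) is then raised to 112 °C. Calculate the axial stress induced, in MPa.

108 MPa

ΔT = 84.20 K. Constrained thermal stress σ = E·α·ΔT = 117.0×10³ MPa × 11.0×10⁻⁶ × 84.20 = 108 MPa (compressive).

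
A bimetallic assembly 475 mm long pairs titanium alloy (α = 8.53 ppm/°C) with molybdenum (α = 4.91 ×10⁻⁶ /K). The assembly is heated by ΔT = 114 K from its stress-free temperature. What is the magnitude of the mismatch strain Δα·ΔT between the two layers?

4.13×10⁻⁴

Δα = |8.53 − 4.91|×10⁻⁶/K = 3.62×10⁻⁶/K.
Mismatch strain = Δα·ΔT = 3.62×10⁻⁶ × 114.0 = 4.13×10⁻⁴.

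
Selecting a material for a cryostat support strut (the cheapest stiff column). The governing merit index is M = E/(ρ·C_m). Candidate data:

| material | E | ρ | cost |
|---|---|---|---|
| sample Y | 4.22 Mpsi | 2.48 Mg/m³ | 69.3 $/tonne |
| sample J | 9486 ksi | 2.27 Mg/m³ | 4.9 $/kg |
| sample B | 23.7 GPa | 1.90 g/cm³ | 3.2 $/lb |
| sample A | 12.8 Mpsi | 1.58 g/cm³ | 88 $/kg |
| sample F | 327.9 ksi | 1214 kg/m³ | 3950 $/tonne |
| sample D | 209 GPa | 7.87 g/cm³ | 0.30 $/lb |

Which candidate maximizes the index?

Putting every candidate on a common basis:
  sample Y: E = 29.10 GPa, ρ = 2480 kg/m³, cost = 0.06930 $/kg
  sample J: E = 65.40 GPa, ρ = 2270 kg/m³, cost = 4.900 $/kg
  sample B: E = 23.70 GPa, ρ = 1900 kg/m³, cost = 7.055 $/kg
  sample A: E = 88.25 GPa, ρ = 1580 kg/m³, cost = 88.00 $/kg
  sample F: E = 2.261 GPa, ρ = 1214 kg/m³, cost = 3.950 $/kg
  sample D: E = 209.0 GPa, ρ = 7870 kg/m³, cost = 0.6614 $/kg
  sample Y: M = 169 MN·m per $
  sample D: M = 40.2 MN·m per $
  sample J: M = 5.88 MN·m per $
  sample B: M = 1.77 MN·m per $
  sample A: M = 0.635 MN·m per $
  sample F: M = 0.471 MN·m per $
Highest index: sample Y.

sample Y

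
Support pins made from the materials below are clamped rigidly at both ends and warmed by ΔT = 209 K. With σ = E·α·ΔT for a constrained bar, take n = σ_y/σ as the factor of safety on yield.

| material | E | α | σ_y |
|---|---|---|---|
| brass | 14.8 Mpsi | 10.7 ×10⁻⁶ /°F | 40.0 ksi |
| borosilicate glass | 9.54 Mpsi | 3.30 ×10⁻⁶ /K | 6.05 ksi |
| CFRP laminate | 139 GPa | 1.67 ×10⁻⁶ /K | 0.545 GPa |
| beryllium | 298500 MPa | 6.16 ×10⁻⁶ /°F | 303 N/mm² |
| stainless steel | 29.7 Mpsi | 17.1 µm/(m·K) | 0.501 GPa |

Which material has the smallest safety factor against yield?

In consistent units (E in GPa, α in ×10⁻⁶/K, σ_y in MPa):
  brass: E = 102.0, α = 19.3, σ_y = 275.8 → σ = 411 MPa, n = 0.671
  borosilicate glass: E = 65.78, α = 3.30, σ_y = 41.71 → σ = 45.4 MPa, n = 0.919
  CFRP laminate: E = 139.0, α = 1.67, σ_y = 545.0 → σ = 48.5 MPa, n = 11.2
  beryllium: E = 298.5, α = 11.1, σ_y = 303.0 → σ = 692 MPa, n = 0.438
  stainless steel: E = 204.8, α = 17.1, σ_y = 501.0 → σ = 732 MPa, n = 0.685
Smallest n: beryllium with n = 0.438.

beryllium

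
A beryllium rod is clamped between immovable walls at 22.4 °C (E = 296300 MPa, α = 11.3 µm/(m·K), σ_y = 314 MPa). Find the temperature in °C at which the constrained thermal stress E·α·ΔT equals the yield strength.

E = 296300 MPa = 296.3 GPa.
E·α·ΔT = 314.0 MPa ⇒ ΔT = 314.0 / (296.3×10³ × 11.3×10⁻⁶) = 93.78 K.
T = 22.4 + 93.78 = 116.2 °C.

116 °C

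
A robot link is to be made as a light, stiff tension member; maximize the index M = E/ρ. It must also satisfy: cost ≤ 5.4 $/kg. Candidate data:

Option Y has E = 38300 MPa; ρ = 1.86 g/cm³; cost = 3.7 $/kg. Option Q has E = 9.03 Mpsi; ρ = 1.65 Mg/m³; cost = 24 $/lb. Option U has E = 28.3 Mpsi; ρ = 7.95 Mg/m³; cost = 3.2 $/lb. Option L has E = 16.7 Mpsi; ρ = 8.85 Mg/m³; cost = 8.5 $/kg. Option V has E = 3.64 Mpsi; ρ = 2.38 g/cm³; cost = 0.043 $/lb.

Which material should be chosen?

option Y

Screen on constraints: cost ≤ 5.4 $/kg. Survivors: option Y, option V.
Normalizing units and computing the index:
  option Y: E = 38.30 GPa, ρ = 1860 kg/m³
  option V: E = 25.10 GPa, ρ = 2380 kg/m³
  option Y: M = 20.6 MN·m/kg
  option V: M = 10.5 MN·m/kg
The maximum is for option Y.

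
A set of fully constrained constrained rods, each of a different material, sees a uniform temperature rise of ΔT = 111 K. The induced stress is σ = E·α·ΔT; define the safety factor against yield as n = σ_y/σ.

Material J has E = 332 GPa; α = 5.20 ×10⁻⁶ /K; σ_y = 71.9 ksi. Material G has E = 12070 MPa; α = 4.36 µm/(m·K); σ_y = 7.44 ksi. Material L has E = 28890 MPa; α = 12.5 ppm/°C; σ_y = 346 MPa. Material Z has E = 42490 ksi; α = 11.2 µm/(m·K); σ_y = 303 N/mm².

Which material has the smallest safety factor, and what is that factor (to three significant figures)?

Converting E to GPa, α to ×10⁻⁶/K, σ_y to MPa, then σ and n for each:
  material J: E = 332.0, α = 5.20, σ_y = 495.7 → σ = 192 MPa, n = 2.59
  material G: E = 12.07, α = 4.36, σ_y = 51.30 → σ = 5.84 MPa, n = 8.78
  material L: E = 28.89, α = 12.5, σ_y = 346.0 → σ = 40.1 MPa, n = 8.63
  material Z: E = 293.0, α = 11.2, σ_y = 303.0 → σ = 364 MPa, n = 0.832
The minimum is material Z at n = 0.832.

material Z, n = 0.832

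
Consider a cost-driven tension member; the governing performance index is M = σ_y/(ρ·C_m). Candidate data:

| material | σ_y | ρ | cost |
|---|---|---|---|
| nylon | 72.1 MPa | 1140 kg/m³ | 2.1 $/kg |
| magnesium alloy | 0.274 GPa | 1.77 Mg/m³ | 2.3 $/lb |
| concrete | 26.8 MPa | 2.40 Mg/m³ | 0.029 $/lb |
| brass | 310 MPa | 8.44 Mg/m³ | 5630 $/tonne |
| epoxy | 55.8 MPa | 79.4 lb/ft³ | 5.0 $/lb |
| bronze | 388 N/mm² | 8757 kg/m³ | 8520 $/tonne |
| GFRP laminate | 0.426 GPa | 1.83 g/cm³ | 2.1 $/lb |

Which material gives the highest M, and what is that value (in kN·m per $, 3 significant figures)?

concrete, M = 175 kN·m per $

After converting to SI:
  nylon: σ_y = 72.10 MPa, ρ = 1140 kg/m³, cost = 2.100 $/kg
  magnesium alloy: σ_y = 274.0 MPa, ρ = 1770 kg/m³, cost = 5.071 $/kg
  concrete: σ_y = 26.80 MPa, ρ = 2400 kg/m³, cost = 0.06393 $/kg
  brass: σ_y = 310.0 MPa, ρ = 8440 kg/m³, cost = 5.630 $/kg
  epoxy: σ_y = 55.80 MPa, ρ = 1272 kg/m³, cost = 11.02 $/kg
  bronze: σ_y = 388.0 MPa, ρ = 8757 kg/m³, cost = 8.520 $/kg
  GFRP laminate: σ_y = 426.0 MPa, ρ = 1830 kg/m³, cost = 4.630 $/kg
  concrete: M = 175 kN·m per $
  GFRP laminate: M = 50.3 kN·m per $
  magnesium alloy: M = 30.5 kN·m per $
  nylon: M = 30.1 kN·m per $
  brass: M = 6.52 kN·m per $
  bronze: M = 5.20 kN·m per $
  epoxy: M = 3.98 kN·m per $
Concrete has the largest M.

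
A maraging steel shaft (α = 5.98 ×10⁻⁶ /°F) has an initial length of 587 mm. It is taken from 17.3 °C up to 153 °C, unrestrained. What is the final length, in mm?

Convert α: 5.98×10⁻⁶/°F × (9/5) = 10.8×10⁻⁶/K.
ΔT = 153 − 17.3 = 135.7 K.
ΔL = α·L₀·ΔT = 10.8×10⁻⁶ × 587 mm × 135.7 K = 0.857 mm.
L = L₀ + ΔL = 587 + 0.857 = 587.86 mm.

587.86 mm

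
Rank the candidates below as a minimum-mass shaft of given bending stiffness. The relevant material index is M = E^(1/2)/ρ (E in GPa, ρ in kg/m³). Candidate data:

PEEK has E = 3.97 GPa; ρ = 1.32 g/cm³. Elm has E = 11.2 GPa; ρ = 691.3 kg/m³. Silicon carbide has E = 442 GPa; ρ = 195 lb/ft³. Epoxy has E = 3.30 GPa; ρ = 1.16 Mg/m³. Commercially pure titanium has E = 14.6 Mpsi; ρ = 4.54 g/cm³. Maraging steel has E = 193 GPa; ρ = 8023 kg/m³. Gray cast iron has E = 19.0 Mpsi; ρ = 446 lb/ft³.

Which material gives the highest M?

silicon carbide

Putting every candidate on a common basis:
  PEEK: E = 3.970 GPa, ρ = 1320 kg/m³
  elm: E = 11.20 GPa, ρ = 691.3 kg/m³
  silicon carbide: E = 442.0 GPa, ρ = 3124 kg/m³
  epoxy: E = 3.300 GPa, ρ = 1160 kg/m³
  commercially pure titanium: E = 100.7 GPa, ρ = 4540 kg/m³
  maraging steel: E = 193.0 GPa, ρ = 8023 kg/m³
  gray cast iron: E = 131.0 GPa, ρ = 7144 kg/m³
  silicon carbide: M = 6.73×10⁻³
  elm: M = 4.84×10⁻³
  commercially pure titanium: M = 2.21×10⁻³
  maraging steel: M = 1.73×10⁻³
  gray cast iron: M = 1.60×10⁻³
  epoxy: M = 1.57×10⁻³
  PEEK: M = 1.51×10⁻³
Highest index: silicon carbide.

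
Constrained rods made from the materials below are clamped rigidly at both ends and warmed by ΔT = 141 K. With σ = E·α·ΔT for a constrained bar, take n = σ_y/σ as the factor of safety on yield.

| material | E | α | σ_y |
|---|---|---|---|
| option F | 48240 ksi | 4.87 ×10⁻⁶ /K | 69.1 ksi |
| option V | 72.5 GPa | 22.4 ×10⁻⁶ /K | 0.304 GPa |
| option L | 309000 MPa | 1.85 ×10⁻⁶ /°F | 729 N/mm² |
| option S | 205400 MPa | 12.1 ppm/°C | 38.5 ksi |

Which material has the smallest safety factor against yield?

With everything in SI (GPa, ×10⁻⁶/K, MPa):
  option F: E = 332.6, α = 4.87, σ_y = 476.4 → σ = 228 MPa, n = 2.09
  option V: E = 72.50, α = 22.4, σ_y = 304.0 → σ = 229 MPa, n = 1.33
  option L: E = 309.0, α = 3.33, σ_y = 729.0 → σ = 145 MPa, n = 5.02
  option S: E = 205.4, α = 12.1, σ_y = 265.4 → σ = 350 MPa, n = 0.757
The minimum is option S at n = 0.757.

option S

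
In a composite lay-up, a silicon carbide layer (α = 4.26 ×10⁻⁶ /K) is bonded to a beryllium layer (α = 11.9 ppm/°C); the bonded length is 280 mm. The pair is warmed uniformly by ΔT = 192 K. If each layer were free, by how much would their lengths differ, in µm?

411 µm

Δα = |4.26 − 11.9|×10⁻⁶/K = 7.64×10⁻⁶/K.
ΔL_mismatch = Δα·L·ΔT = 7.64×10⁻⁶ × 280.0 mm × 192.0 K = 411 µm.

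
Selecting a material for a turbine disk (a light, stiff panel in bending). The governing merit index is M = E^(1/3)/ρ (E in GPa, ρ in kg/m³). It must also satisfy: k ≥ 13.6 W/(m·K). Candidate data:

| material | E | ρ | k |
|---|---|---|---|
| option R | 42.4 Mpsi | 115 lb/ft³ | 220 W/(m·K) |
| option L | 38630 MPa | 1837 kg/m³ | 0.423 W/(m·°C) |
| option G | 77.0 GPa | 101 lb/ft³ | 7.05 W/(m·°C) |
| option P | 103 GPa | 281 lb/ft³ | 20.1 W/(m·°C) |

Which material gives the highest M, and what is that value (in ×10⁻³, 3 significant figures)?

option R, M = 3.60×10⁻³

Screen on constraints: k ≥ 13.6 W/(m·K). Survivors: option R, option P.
Normalizing units and computing the index:
  option R: E = 292.3 GPa, ρ = 1842 kg/m³
  option P: E = 103.0 GPa, ρ = 4501 kg/m³
  option R: M = 3.60×10⁻³
  option P: M = 1.04×10⁻³
Highest index: option R.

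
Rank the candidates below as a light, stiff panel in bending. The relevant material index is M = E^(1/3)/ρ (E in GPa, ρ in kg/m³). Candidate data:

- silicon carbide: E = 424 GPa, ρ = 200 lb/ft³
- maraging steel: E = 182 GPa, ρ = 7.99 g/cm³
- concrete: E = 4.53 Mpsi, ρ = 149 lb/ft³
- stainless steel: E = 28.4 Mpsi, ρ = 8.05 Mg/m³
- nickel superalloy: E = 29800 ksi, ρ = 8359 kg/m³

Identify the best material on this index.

silicon carbide

After converting to SI:
  silicon carbide: E = 424.0 GPa, ρ = 3204 kg/m³
  maraging steel: E = 182.0 GPa, ρ = 7990 kg/m³
  concrete: E = 31.23 GPa, ρ = 2387 kg/m³
  stainless steel: E = 195.8 GPa, ρ = 8050 kg/m³
  nickel superalloy: E = 205.5 GPa, ρ = 8359 kg/m³
  silicon carbide: M = 2.34×10⁻³
  concrete: M = 1.32×10⁻³
  stainless steel: M = 0.721×10⁻³
  maraging steel: M = 0.709×10⁻³
  nickel superalloy: M = 0.706×10⁻³
Highest index: silicon carbide.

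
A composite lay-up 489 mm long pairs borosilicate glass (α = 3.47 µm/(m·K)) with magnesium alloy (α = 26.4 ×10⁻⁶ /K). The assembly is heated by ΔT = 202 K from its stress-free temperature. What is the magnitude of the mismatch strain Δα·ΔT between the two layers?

4.63×10⁻³

Δα = |3.47 − 26.4|×10⁻⁶/K = 22.9×10⁻⁶/K.
Mismatch strain = Δα·ΔT = 22.9×10⁻⁶ × 202.0 = 4.63×10⁻³.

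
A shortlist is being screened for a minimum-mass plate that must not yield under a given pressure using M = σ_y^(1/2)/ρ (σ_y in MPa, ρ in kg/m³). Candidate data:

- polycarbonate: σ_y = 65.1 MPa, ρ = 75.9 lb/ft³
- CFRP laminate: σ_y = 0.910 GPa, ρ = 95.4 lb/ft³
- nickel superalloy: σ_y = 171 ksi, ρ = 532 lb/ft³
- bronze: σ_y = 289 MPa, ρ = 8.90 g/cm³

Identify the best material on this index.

Normalizing units and computing the index:
  polycarbonate: σ_y = 65.10 MPa, ρ = 1216 kg/m³
  CFRP laminate: σ_y = 910.0 MPa, ρ = 1528 kg/m³
  nickel superalloy: σ_y = 1179 MPa, ρ = 8522 kg/m³
  bronze: σ_y = 289.0 MPa, ρ = 8900 kg/m³
  CFRP laminate: M = 19.7×10⁻³
  polycarbonate: M = 6.64×10⁻³
  nickel superalloy: M = 4.03×10⁻³
  bronze: M = 1.91×10⁻³
CFRP laminate has the largest M.

CFRP laminate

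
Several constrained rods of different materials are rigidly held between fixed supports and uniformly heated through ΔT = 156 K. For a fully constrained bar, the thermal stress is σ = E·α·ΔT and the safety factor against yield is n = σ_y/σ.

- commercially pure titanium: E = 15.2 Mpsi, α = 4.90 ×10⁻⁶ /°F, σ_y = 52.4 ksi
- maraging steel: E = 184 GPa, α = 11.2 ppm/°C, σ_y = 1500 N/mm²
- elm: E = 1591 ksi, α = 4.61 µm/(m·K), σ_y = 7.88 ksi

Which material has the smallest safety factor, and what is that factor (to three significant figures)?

Converting E to GPa, α to ×10⁻⁶/K, σ_y to MPa, then σ and n for each:
  commercially pure titanium: E = 104.8, α = 8.82, σ_y = 361.3 → σ = 144 MPa, n = 2.51
  maraging steel: E = 184.0, α = 11.2, σ_y = 1500 → σ = 321 MPa, n = 4.67
  elm: E = 10.97, α = 4.61, σ_y = 54.33 → σ = 7.89 MPa, n = 6.89
The minimum is commercially pure titanium at n = 2.51.

commercially pure titanium, n = 2.51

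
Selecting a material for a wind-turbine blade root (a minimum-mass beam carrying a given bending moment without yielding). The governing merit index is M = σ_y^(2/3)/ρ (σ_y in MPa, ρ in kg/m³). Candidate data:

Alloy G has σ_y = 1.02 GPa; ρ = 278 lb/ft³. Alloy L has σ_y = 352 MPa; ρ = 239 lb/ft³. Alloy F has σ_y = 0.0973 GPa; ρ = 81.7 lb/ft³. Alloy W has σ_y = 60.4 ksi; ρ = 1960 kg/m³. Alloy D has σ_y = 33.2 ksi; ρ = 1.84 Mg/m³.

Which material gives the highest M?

Normalizing units and computing the index:
  alloy G: σ_y = 1020 MPa, ρ = 4453 kg/m³
  alloy L: σ_y = 352.0 MPa, ρ = 3828 kg/m³
  alloy F: σ_y = 97.30 MPa, ρ = 1309 kg/m³
  alloy W: σ_y = 416.4 MPa, ρ = 1960 kg/m³
  alloy D: σ_y = 228.9 MPa, ρ = 1840 kg/m³
  alloy W: M = 28.5×10⁻³
  alloy G: M = 22.8×10⁻³
  alloy D: M = 20.3×10⁻³
  alloy F: M = 16.2×10⁻³
  alloy L: M = 13.0×10⁻³
Highest index: alloy W.

alloy W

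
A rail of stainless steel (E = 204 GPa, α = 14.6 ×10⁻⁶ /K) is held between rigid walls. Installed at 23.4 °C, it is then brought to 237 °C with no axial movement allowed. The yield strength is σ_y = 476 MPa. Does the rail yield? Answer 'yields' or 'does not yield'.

ΔT = 213.6 K. Constrained thermal stress σ = E·α·ΔT = 204.0×10³ MPa × 14.6×10⁻⁶ × 213.6 = 636 MPa (compressive).
Compare to σ_y = 476 MPa: σ ≥ σ_y, so it yields.

yields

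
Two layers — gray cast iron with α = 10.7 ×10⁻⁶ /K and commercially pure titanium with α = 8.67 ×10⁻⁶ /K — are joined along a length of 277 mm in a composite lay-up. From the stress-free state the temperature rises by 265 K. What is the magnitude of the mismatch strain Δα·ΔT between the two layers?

Δα = |10.7 − 8.67|×10⁻⁶/K = 2.03×10⁻⁶/K.
Mismatch strain = Δα·ΔT = 2.03×10⁻⁶ × 265.0 = 5.38×10⁻⁴.

5.38×10⁻⁴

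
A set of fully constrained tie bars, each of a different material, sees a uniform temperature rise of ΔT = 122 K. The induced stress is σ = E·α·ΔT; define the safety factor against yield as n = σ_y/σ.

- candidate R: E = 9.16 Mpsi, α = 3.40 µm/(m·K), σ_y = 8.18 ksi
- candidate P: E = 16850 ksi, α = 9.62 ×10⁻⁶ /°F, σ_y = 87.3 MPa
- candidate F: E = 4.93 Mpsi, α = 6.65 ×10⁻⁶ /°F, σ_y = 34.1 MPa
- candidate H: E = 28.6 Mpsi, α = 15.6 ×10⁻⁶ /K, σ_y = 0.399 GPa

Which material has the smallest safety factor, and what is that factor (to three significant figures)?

In consistent units (E in GPa, α in ×10⁻⁶/K, σ_y in MPa):
  candidate R: E = 63.16, α = 3.40, σ_y = 56.40 → σ = 26.2 MPa, n = 2.15
  candidate P: E = 116.2, α = 17.3, σ_y = 87.30 → σ = 245 MPa, n = 0.356
  candidate F: E = 33.99, α = 12.0, σ_y = 34.10 → σ = 49.6 MPa, n = 0.687
  candidate H: E = 197.2, α = 15.6, σ_y = 399.0 → σ = 375 MPa, n = 1.06
Candidate P has the lowest safety factor, n = 0.356.

candidate P, n = 0.356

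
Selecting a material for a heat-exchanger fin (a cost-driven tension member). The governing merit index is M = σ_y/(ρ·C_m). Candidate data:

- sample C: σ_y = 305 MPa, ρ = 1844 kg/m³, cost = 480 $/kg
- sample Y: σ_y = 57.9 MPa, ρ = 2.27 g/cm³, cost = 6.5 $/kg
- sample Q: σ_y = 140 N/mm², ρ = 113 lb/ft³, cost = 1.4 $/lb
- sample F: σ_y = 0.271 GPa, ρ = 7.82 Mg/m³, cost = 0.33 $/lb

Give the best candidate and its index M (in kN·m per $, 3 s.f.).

Convert each candidate to consistent units, then evaluate M:
  sample C: σ_y = 305.0 MPa, ρ = 1844 kg/m³, cost = 480.0 $/kg
  sample Y: σ_y = 57.90 MPa, ρ = 2270 kg/m³, cost = 6.500 $/kg
  sample Q: σ_y = 140.0 MPa, ρ = 1810 kg/m³, cost = 3.086 $/kg
  sample F: σ_y = 271.0 MPa, ρ = 7820 kg/m³, cost = 0.7275 $/kg
  sample F: M = 47.6 kN·m per $
  sample Q: M = 25.1 kN·m per $
  sample Y: M = 3.92 kN·m per $
  sample C: M = 0.345 kN·m per $
Highest index: sample F.

sample F, M = 47.6 kN·m per $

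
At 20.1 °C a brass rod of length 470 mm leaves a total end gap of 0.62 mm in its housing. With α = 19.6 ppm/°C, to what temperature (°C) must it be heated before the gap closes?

87.4 °C

α·L₀·ΔT = 0.62 mm ⇒ ΔT = 0.62 / (19.6×10⁻⁶ × 470.0) = 67.30 K.
T = 20.1 + 67.30 = 87.40 °C.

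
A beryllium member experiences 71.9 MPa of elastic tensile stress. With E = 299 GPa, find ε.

2.40×10⁻⁴

ε = σ/E = 71.9 / 299000 = 2.40×10⁻⁴.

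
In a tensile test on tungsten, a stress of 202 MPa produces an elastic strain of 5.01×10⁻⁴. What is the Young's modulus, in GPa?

403 GPa

E = σ/ε = 202 MPa / 5.01×10⁻⁴ = 403200 MPa = 403 GPa.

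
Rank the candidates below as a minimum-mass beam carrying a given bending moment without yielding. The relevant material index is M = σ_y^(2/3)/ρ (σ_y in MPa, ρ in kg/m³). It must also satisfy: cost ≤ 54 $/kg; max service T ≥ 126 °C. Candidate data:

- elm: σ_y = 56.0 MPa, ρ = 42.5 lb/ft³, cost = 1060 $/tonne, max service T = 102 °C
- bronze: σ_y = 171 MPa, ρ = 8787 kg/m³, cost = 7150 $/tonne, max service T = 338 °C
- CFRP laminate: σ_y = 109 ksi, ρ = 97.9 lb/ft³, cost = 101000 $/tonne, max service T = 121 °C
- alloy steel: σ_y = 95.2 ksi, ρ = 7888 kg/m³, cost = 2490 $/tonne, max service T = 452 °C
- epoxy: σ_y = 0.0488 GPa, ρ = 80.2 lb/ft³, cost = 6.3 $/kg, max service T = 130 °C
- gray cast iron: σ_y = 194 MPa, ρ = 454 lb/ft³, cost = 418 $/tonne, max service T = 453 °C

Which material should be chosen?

epoxy

Screen on constraints: cost ≤ 54 $/kg; max service T ≥ 126 °C. Survivors: bronze, alloy steel, epoxy, gray cast iron.
Normalizing units and computing the index:
  bronze: σ_y = 171.0 MPa, ρ = 8787 kg/m³
  alloy steel: σ_y = 656.4 MPa, ρ = 7888 kg/m³
  epoxy: σ_y = 48.80 MPa, ρ = 1285 kg/m³
  gray cast iron: σ_y = 194.0 MPa, ρ = 7272 kg/m³
  epoxy: M = 10.4×10⁻³
  alloy steel: M = 9.57×10⁻³
  gray cast iron: M = 4.61×10⁻³
  bronze: M = 3.51×10⁻³
Epoxy has the largest M.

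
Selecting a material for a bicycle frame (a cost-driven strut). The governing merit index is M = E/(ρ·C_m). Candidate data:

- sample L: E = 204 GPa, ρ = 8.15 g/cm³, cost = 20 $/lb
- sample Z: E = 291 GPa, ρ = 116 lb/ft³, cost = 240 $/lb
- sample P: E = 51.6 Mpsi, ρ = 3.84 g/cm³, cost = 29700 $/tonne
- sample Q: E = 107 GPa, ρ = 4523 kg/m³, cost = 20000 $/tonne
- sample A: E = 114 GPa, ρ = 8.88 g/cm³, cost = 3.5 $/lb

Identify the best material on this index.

sample P

Convert each candidate to consistent units, then evaluate M:
  sample L: E = 204.0 GPa, ρ = 8150 kg/m³, cost = 44.09 $/kg
  sample Z: E = 291.0 GPa, ρ = 1858 kg/m³, cost = 529.1 $/kg
  sample P: E = 355.8 GPa, ρ = 3840 kg/m³, cost = 29.70 $/kg
  sample Q: E = 107.0 GPa, ρ = 4523 kg/m³, cost = 20.00 $/kg
  sample A: E = 114.0 GPa, ρ = 8880 kg/m³, cost = 7.716 $/kg
  sample P: M = 3.12 MN·m per $
  sample A: M = 1.66 MN·m per $
  sample Q: M = 1.18 MN·m per $
  sample L: M = 0.568 MN·m per $
  sample Z: M = 0.296 MN·m per $
Sample P ranks first.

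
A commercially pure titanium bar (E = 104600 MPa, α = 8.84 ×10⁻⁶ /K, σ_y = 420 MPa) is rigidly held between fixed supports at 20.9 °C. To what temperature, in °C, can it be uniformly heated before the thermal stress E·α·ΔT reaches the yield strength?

475 °C

E = 104600 MPa = 104.6 GPa.
E·α·ΔT = 420.0 MPa ⇒ ΔT = 420.0 / (104.6×10³ × 8.84×10⁻⁶) = 454.2 K.
T = 20.9 + 454.2 = 475.1 °C.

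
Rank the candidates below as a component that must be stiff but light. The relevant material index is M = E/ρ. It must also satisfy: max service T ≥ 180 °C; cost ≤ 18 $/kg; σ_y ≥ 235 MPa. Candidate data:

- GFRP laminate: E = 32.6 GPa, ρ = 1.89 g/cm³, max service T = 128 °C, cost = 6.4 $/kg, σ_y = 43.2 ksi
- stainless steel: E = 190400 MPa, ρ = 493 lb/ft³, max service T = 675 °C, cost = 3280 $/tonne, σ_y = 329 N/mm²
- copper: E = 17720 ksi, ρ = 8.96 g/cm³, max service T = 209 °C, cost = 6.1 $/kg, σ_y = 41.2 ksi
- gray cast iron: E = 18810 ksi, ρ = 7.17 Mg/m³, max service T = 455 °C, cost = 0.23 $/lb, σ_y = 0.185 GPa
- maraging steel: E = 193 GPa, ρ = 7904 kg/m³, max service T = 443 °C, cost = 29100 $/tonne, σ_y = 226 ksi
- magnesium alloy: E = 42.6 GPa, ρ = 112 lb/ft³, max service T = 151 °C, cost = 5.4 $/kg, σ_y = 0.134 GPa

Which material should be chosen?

Screen on constraints: max service T ≥ 180 °C; cost ≤ 18 $/kg; σ_y ≥ 235 MPa. Survivors: stainless steel, copper.
Convert each candidate to consistent units, then evaluate M:
  stainless steel: E = 190.4 GPa, ρ = 7897 kg/m³
  copper: E = 122.2 GPa, ρ = 8960 kg/m³
  stainless steel: M = 24.1 MN·m/kg
  copper: M = 13.6 MN·m/kg
The maximum is for stainless steel.

stainless steel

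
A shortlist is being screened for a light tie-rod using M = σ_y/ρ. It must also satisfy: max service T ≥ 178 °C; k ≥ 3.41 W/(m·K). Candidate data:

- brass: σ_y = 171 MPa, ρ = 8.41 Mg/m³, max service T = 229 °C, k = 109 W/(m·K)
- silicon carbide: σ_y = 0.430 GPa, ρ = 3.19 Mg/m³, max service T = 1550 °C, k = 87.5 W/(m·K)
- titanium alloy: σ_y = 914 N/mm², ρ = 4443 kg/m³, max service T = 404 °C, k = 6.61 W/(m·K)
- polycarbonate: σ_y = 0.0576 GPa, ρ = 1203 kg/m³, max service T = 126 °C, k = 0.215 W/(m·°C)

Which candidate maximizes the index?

titanium alloy

Screen on constraints: max service T ≥ 178 °C; k ≥ 3.41 W/(m·K). Survivors: brass, silicon carbide, titanium alloy.
Putting every candidate on a common basis:
  brass: σ_y = 171.0 MPa, ρ = 8410 kg/m³
  silicon carbide: σ_y = 430.0 MPa, ρ = 3190 kg/m³
  titanium alloy: σ_y = 914.0 MPa, ρ = 4443 kg/m³
  titanium alloy: M = 206 kN·m/kg
  silicon carbide: M = 135 kN·m/kg
  brass: M = 20.3 kN·m/kg
Titanium alloy has the largest M.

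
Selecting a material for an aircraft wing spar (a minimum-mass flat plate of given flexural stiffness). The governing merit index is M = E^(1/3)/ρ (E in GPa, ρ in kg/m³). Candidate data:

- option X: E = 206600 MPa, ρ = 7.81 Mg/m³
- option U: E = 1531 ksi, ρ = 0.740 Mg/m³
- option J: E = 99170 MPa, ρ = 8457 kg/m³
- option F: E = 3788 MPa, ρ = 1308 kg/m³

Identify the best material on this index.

option U

Normalizing units and computing the index:
  option X: E = 206.6 GPa, ρ = 7810 kg/m³
  option U: E = 10.56 GPa, ρ = 740.0 kg/m³
  option J: E = 99.17 GPa, ρ = 8457 kg/m³
  option F: E = 3.788 GPa, ρ = 1308 kg/m³
  option U: M = 2.96×10⁻³
  option F: M = 1.19×10⁻³
  option X: M = 0.757×10⁻³
  option J: M = 0.547×10⁻³
Option U has the largest M.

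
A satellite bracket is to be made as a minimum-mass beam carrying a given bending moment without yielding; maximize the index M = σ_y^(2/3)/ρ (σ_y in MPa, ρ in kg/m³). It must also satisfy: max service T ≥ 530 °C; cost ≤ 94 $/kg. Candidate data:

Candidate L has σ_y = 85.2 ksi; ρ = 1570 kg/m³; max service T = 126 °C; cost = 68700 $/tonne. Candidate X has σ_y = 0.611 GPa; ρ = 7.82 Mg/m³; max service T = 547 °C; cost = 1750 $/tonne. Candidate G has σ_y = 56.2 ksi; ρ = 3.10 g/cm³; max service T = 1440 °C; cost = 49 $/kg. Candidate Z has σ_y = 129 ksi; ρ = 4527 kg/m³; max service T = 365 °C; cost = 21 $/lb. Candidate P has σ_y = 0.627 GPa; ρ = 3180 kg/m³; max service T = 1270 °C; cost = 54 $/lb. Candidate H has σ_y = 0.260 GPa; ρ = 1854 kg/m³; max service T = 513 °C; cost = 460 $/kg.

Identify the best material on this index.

candidate G

Screen on constraints: max service T ≥ 530 °C; cost ≤ 94 $/kg. Survivors: candidate X, candidate G.
Putting every candidate on a common basis:
  candidate X: σ_y = 611.0 MPa, ρ = 7820 kg/m³
  candidate G: σ_y = 387.5 MPa, ρ = 3100 kg/m³
  candidate G: M = 17.1×10⁻³
  candidate X: M = 9.21×10⁻³
Highest index: candidate G.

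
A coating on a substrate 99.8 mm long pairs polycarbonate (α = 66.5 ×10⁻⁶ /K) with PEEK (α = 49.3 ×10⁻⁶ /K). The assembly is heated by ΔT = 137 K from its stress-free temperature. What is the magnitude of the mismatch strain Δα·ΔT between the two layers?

2.36×10⁻³

Δα = |66.5 − 49.3|×10⁻⁶/K = 17.2×10⁻⁶/K.
Mismatch strain = Δα·ΔT = 17.2×10⁻⁶ × 137.0 = 2.36×10⁻³.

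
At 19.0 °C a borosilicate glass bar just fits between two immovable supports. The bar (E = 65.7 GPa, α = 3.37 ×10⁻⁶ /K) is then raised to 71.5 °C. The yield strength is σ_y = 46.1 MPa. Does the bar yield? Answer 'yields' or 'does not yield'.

ΔT = 52.50 K. Constrained thermal stress σ = E·α·ΔT = 65.70×10³ MPa × 3.37×10⁻⁶ × 52.50 = 11.6 MPa (compressive).
Compare to σ_y = 46.1 MPa: σ < σ_y, so it does not yield.

does not yield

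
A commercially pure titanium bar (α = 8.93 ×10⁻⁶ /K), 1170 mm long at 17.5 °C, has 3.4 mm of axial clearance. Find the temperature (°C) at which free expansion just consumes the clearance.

α·L₀·ΔT = 3.4 mm ⇒ ΔT = 3.4 / (8.93×10⁻⁶ × 1170.0) = 325.4 K.
T = 17.5 + 325.4 = 342.9 °C.

343 °C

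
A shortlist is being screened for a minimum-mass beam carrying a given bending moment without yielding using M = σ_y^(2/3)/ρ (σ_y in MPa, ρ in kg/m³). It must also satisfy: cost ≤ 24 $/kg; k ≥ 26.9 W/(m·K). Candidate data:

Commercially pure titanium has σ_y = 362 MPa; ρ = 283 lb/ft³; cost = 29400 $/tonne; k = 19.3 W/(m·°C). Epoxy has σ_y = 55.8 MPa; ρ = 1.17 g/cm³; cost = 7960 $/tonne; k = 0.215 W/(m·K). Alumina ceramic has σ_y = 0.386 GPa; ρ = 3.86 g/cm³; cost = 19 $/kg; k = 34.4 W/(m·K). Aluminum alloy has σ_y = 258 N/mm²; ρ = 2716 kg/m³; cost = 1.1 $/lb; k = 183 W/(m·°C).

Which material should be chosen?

aluminum alloy

Screen on constraints: cost ≤ 24 $/kg; k ≥ 26.9 W/(m·K). Survivors: alumina ceramic, aluminum alloy.
In SI units:
  alumina ceramic: σ_y = 386.0 MPa, ρ = 3860 kg/m³
  aluminum alloy: σ_y = 258.0 MPa, ρ = 2716 kg/m³
  aluminum alloy: M = 14.9×10⁻³
  alumina ceramic: M = 13.7×10⁻³
The maximum is for aluminum alloy.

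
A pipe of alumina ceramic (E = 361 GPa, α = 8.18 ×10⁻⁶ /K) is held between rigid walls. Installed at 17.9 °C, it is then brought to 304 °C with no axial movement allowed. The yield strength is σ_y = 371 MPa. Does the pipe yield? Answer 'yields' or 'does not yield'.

ΔT = 286.1 K. Constrained thermal stress σ = E·α·ΔT = 361.0×10³ MPa × 8.18×10⁻⁶ × 286.1 = 845 MPa (compressive).
Compare to σ_y = 371 MPa: σ ≥ σ_y, so it yields.

yields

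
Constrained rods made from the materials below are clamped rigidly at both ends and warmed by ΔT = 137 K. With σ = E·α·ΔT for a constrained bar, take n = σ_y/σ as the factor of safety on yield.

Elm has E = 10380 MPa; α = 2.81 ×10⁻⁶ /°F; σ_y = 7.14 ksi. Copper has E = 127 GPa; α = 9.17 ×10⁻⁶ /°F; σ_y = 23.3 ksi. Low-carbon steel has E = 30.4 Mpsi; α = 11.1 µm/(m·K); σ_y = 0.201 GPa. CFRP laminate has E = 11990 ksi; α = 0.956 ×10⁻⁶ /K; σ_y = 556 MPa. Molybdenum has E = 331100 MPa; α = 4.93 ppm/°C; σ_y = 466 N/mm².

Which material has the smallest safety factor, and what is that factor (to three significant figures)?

With everything in SI (GPa, ×10⁻⁶/K, MPa):
  elm: E = 10.38, α = 5.06, σ_y = 49.23 → σ = 7.19 MPa, n = 6.84
  copper: E = 127.0, α = 16.5, σ_y = 160.6 → σ = 287 MPa, n = 0.559
  low-carbon steel: E = 209.6, α = 11.1, σ_y = 201.0 → σ = 319 MPa, n = 0.631
  CFRP laminate: E = 82.67, α = 0.956, σ_y = 556.0 → σ = 10.8 MPa, n = 51.4
  molybdenum: E = 331.1, α = 4.93, σ_y = 466.0 → σ = 224 MPa, n = 2.08
Copper has the lowest safety factor, n = 0.559.

copper, n = 0.559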